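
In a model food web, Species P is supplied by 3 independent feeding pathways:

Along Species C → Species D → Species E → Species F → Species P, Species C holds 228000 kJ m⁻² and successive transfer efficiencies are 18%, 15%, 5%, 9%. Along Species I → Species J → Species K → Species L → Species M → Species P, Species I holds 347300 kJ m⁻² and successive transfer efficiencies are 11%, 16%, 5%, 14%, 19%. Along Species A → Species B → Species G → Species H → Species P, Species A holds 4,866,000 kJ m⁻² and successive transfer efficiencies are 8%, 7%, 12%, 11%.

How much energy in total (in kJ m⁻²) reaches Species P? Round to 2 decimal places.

395.53 kJ m⁻²

Via Species C: 228000 × 0.18 × 0.15 × 0.05 × 0.09 = 27.702 kJ m⁻²
Via Species I: 347300 × 0.11 × 0.16 × 0.05 × 0.14 × 0.19 = 8.1295984 kJ m⁻²
Via Species A: 4866000 × 0.08 × 0.07 × 0.12 × 0.11 = 359.69472 kJ m⁻²
Total at Species P: 27.702 + 8.1295984 + 359.69472 = 395.5263184 kJ m⁻²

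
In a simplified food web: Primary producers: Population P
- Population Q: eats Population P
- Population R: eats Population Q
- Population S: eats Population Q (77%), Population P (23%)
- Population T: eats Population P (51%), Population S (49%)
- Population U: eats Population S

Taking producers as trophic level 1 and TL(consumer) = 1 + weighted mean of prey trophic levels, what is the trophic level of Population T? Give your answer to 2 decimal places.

2.87

Population Q: 1 + 1 = 2
Population R: 1 + 2 = 3
Population S: 1 + (0.77×2 + 0.23×1) = 2.77
Population T: 1 + (0.51×1 + 0.49×2.77) = 2.8673
Population U: 1 + 2.77 = 3.77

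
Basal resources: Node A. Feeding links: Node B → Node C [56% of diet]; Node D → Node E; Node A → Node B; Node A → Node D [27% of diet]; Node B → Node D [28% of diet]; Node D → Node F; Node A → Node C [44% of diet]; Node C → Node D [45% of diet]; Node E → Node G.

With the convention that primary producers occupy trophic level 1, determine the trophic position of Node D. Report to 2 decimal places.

2.98

Node B: 1 + 1 = 2
Node C: 1 + (0.56×2 + 0.44×1) = 2.56
Node D: 1 + (0.45×2.56 + 0.28×2 + 0.27×1) = 2.982
Node E: 1 + 2.982 = 3.982
Node F: 1 + 2.982 = 3.982
Node G: 1 + 3.982 = 4.982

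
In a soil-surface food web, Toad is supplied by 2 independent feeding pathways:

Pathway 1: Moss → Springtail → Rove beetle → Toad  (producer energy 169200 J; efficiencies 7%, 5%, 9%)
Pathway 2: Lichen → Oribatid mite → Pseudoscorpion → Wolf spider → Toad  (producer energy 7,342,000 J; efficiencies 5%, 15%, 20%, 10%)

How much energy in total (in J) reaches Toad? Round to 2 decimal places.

1154.60 J

Pathway 1: 169200 × 0.07 × 0.05 × 0.09 = 53.298 J
Pathway 2: 7342000 × 0.05 × 0.15 × 0.2 × 0.1 = 1101.3 J
Total at Toad: 53.298 + 1101.3 = 1154.598 J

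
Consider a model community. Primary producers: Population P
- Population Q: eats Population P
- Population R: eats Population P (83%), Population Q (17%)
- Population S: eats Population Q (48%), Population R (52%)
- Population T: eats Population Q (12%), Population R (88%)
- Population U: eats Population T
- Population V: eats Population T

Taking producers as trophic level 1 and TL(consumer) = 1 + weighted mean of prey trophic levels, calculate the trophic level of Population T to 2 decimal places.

Population Q: 1 + 1 = 2
Population R: 1 + (0.83×1 + 0.17×2) = 2.17
Population S: 1 + (0.48×2 + 0.52×2.17) = 3.0884
Population T: 1 + (0.12×2 + 0.88×2.17) = 3.1496
Population U: 1 + 3.1496 = 4.1496
Population V: 1 + 3.1496 = 4.1496

3.15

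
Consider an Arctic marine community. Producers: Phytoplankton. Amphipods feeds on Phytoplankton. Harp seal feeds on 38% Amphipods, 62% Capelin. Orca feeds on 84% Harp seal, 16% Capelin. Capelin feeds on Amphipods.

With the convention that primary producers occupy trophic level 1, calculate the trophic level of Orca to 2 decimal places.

Amphipods: 1 + 1 = 2
Capelin: 1 + 2 = 3
Harp seal: 1 + (0.38×2 + 0.62×3) = 3.62
Orca: 1 + (0.84×3.62 + 0.16×3) = 4.5208

4.52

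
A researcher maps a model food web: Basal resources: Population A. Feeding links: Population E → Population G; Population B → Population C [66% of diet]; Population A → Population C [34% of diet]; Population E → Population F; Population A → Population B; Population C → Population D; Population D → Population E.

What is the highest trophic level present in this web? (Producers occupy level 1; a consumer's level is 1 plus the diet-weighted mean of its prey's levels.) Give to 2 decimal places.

Population B: 1 + 1 = 2
Population C: 1 + (0.34×1 + 0.66×2) = 2.66
Population D: 1 + 2.66 = 3.66
Population E: 1 + 3.66 = 4.66
Population F: 1 + 4.66 = 5.66
Population G: 1 + 4.66 = 5.66

5.66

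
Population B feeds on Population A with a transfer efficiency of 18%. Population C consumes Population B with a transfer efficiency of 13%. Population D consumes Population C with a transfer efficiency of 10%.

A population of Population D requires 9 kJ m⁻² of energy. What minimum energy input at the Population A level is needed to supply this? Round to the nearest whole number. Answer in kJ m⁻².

Cumulative transfer efficiency: 0.18 × 0.13 × 0.1 = 0.00234
Population A energy = 9 / 0.00234 = 3846 kJ m⁻²

3846 kJ m⁻²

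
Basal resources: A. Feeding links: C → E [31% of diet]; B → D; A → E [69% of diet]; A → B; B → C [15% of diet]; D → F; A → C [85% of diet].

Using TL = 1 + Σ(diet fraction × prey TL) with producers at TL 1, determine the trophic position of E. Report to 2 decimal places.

B: 1 + 1 = 2
C: 1 + (0.15×2 + 0.85×1) = 2.15
D: 1 + 2 = 3
E: 1 + (0.31×2.15 + 0.69×1) = 2.3565
F: 1 + 3 = 4

2.36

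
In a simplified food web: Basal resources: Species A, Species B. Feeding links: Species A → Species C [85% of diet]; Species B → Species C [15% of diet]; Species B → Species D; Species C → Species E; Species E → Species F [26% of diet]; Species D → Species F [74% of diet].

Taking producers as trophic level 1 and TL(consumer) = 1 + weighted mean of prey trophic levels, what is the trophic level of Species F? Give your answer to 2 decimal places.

3.26

Species C: 1 + (0.85×1 + 0.15×1) = 2
Species D: 1 + 1 = 2
Species E: 1 + 2 = 3
Species F: 1 + (0.26×3 + 0.74×2) = 3.26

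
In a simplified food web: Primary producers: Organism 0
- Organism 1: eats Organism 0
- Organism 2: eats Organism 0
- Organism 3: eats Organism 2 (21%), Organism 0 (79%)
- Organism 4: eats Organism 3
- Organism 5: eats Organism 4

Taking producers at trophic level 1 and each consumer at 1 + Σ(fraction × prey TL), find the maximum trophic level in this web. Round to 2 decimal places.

4.21

Organism 1: 1 + 1 = 2
Organism 2: 1 + 1 = 2
Organism 3: 1 + (0.21×2 + 0.79×1) = 2.21
Organism 4: 1 + 2.21 = 3.21
Organism 5: 1 + 3.21 = 4.21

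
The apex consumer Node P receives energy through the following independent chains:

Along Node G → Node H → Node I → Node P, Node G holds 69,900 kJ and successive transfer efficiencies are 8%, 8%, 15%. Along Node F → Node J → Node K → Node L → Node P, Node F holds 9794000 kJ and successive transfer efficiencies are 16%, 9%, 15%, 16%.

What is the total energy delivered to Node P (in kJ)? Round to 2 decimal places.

Via Node G: 69900 × 0.08 × 0.08 × 0.15 = 67.104 kJ
Via Node F: 9794000 × 0.16 × 0.09 × 0.15 × 0.16 = 3384.8064 kJ
Total at Node P: 67.104 + 3384.8064 = 3451.9104 kJ

3451.91 kJ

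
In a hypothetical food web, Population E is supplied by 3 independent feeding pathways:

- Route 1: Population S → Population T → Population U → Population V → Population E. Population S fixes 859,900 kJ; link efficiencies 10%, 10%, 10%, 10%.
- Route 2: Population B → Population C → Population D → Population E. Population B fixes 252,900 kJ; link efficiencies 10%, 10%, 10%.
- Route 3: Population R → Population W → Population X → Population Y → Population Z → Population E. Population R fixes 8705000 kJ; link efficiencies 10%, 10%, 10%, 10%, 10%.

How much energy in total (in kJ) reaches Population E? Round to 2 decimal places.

425.94 kJ

Route 1: 859900 × 0.1 × 0.1 × 0.1 × 0.1 = 85.99 kJ
Route 2: 252900 × 0.1 × 0.1 × 0.1 = 252.9 kJ
Route 3: 8705000 × 0.1 × 0.1 × 0.1 × 0.1 × 0.1 = 87.05 kJ
Total at Population E: 85.99 + 252.9 + 87.05 = 425.94 kJ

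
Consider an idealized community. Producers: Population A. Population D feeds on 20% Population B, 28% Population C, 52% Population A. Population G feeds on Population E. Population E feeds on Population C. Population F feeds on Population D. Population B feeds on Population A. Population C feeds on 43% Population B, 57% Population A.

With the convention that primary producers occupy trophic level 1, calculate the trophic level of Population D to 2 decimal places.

Population B: 1 + 1 = 2
Population C: 1 + (0.43×2 + 0.57×1) = 2.43
Population D: 1 + (0.2×2 + 0.28×2.43 + 0.52×1) = 2.6004
Population E: 1 + 2.43 = 3.43
Population F: 1 + 2.6004 = 3.6004
Population G: 1 + 3.43 = 4.43

2.60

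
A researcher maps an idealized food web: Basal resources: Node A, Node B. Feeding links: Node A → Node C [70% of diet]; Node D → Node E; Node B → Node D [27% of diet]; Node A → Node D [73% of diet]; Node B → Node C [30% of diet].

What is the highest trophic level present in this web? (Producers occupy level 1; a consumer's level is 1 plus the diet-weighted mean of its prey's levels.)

Node C: 1 + (0.7×1 + 0.3×1) = 2
Node D: 1 + (0.73×1 + 0.27×1) = 2
Node E: 1 + 2 = 3

3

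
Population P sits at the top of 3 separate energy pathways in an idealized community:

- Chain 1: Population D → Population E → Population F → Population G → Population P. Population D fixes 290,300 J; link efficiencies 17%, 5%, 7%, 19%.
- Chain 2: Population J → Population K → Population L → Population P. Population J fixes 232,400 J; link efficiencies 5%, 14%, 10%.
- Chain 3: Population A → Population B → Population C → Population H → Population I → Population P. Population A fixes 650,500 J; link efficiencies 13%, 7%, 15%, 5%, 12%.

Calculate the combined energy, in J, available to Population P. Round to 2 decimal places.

200.83 J

Chain 1: 290300 × 0.17 × 0.05 × 0.07 × 0.19 = 32.818415 J
Chain 2: 232400 × 0.05 × 0.14 × 0.1 = 162.68 J
Chain 3: 650500 × 0.13 × 0.07 × 0.15 × 0.05 × 0.12 = 5.327595 J
Total at Population P: 32.818415 + 162.68 + 5.327595 = 200.82601 J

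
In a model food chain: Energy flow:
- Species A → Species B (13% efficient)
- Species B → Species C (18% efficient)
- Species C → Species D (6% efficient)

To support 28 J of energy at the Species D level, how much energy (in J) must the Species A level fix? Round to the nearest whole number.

19943 J

Cumulative transfer efficiency: 0.13 × 0.18 × 0.06 = 0.001404
Species A energy = 28 / 0.001404 = 19943 J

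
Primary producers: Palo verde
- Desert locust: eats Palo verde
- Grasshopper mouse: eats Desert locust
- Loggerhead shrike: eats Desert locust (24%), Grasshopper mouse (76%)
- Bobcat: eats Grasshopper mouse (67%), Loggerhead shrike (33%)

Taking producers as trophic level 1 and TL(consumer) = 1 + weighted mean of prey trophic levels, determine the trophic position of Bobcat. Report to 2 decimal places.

4.25

Desert locust: 1 + 1 = 2
Grasshopper mouse: 1 + 2 = 3
Loggerhead shrike: 1 + (0.24×2 + 0.76×3) = 3.76
Bobcat: 1 + (0.67×3 + 0.33×3.76) = 4.2508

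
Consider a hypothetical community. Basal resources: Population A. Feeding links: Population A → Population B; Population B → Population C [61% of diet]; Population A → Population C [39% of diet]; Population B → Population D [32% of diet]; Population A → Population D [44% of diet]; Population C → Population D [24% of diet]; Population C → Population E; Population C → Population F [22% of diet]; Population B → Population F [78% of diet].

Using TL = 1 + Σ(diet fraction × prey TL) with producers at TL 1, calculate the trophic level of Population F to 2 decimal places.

Population B: 1 + 1 = 2
Population C: 1 + (0.61×2 + 0.39×1) = 2.61
Population D: 1 + (0.32×2 + 0.44×1 + 0.24×2.61) = 2.7064
Population E: 1 + 2.61 = 3.61
Population F: 1 + (0.22×2.61 + 0.78×2) = 3.1342

3.13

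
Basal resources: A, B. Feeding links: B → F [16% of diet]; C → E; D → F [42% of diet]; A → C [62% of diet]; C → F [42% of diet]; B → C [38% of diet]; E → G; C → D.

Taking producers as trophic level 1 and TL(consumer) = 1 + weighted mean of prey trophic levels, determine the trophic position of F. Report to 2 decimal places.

C: 1 + (0.38×1 + 0.62×1) = 2
D: 1 + 2 = 3
E: 1 + 2 = 3
F: 1 + (0.42×2 + 0.42×3 + 0.16×1) = 3.26
G: 1 + 3 = 4

3.26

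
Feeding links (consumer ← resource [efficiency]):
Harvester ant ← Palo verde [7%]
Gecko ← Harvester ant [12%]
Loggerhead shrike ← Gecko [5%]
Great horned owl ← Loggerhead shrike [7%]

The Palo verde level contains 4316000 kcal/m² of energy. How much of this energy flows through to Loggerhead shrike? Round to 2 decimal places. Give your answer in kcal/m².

Harvester ant: 4316000 × 0.07 = 302120 kcal/m²
Gecko: 302120 × 0.12 = 36254.4 kcal/m²
Loggerhead shrike: 36254.4 × 0.05 = 1812.72 kcal/m²

1812.72 kcal/m²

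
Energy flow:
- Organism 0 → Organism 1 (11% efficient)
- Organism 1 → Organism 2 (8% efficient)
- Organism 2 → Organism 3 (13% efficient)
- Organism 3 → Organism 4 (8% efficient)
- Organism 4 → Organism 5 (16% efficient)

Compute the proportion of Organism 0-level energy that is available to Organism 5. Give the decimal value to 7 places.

0.0000146

Product of link efficiencies: 0.11 × 0.08 × 0.13 × 0.08 × 0.16 = 0.0000146432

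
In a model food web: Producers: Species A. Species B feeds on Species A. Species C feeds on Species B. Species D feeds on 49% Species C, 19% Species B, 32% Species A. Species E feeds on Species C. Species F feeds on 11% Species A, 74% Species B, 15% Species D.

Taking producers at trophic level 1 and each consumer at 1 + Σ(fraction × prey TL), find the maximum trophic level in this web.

4

Species B: 1 + 1 = 2
Species C: 1 + 2 = 3
Species D: 1 + (0.49×3 + 0.19×2 + 0.32×1) = 3.17
Species E: 1 + 3 = 4
Species F: 1 + (0.11×1 + 0.74×2 + 0.15×3.17) = 3.0655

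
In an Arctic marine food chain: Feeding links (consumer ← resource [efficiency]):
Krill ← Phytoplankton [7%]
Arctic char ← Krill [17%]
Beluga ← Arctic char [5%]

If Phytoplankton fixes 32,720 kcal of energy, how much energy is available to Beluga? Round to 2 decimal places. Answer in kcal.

Krill: 32720 × 0.07 = 2290.4 kcal
Arctic char: 2290.4 × 0.17 = 389.368 kcal
Beluga: 389.368 × 0.05 = 19.4684 kcal

19.47 kcal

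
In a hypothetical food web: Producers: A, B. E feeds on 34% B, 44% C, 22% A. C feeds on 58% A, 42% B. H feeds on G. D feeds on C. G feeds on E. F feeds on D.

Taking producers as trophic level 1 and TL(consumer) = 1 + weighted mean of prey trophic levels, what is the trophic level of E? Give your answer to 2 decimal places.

2.44

C: 1 + (0.58×1 + 0.42×1) = 2
D: 1 + 2 = 3
E: 1 + (0.34×1 + 0.44×2 + 0.22×1) = 2.44
F: 1 + 3 = 4
G: 1 + 2.44 = 3.44
H: 1 + 3.44 = 4.44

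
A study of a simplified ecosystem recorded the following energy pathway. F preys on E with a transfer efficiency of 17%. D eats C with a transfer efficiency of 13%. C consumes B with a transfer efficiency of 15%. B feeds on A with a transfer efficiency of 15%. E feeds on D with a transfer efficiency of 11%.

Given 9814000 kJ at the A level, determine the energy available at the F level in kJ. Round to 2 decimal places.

B: 9814000 × 0.15 = 1472100 kJ
C: 1472100 × 0.15 = 220815 kJ
D: 220815 × 0.13 = 28705.95 kJ
E: 28705.95 × 0.11 = 3157.6545 kJ
F: 3157.6545 × 0.17 = 536.801265 kJ

536.80 kJ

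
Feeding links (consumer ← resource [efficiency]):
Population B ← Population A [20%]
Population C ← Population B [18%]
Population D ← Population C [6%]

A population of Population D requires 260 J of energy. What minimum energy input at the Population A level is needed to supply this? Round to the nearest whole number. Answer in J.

Cumulative transfer efficiency: 0.2 × 0.18 × 0.06 = 0.00216
Population A energy = 260 / 0.00216 = 120370 J

120370 J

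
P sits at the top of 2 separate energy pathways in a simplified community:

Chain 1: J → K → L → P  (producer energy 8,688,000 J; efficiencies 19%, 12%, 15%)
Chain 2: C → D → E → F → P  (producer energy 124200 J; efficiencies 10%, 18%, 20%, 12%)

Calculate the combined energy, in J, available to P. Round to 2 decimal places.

29766.61 J

Chain 1: 8688000 × 0.19 × 0.12 × 0.15 = 29712.96 J
Chain 2: 124200 × 0.1 × 0.18 × 0.2 × 0.12 = 53.6544 J
Total at P: 29712.96 + 53.6544 = 29766.6144 J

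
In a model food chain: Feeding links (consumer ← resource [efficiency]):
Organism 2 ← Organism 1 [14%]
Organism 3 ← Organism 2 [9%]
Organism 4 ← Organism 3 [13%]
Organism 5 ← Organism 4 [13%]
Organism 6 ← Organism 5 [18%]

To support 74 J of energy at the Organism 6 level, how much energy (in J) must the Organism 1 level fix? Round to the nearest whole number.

Cumulative transfer efficiency: 0.14 × 0.09 × 0.13 × 0.13 × 0.18 = 0.0000383292
Organism 1 energy = 74 / 0.0000383292 = 1930643 J

1930643 J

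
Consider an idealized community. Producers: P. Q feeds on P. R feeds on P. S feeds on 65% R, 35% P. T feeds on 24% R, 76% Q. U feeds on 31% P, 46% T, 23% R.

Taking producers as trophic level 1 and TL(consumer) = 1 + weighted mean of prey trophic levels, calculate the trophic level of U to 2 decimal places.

Q: 1 + 1 = 2
R: 1 + 1 = 2
S: 1 + (0.65×2 + 0.35×1) = 2.65
T: 1 + (0.24×2 + 0.76×2) = 3
U: 1 + (0.31×1 + 0.46×3 + 0.23×2) = 3.15

3.15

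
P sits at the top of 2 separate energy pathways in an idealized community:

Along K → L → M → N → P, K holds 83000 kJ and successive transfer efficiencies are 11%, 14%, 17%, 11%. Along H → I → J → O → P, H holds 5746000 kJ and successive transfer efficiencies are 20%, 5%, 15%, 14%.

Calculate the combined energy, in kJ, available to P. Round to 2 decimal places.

1230.56 kJ

Via K: 83000 × 0.11 × 0.14 × 0.17 × 0.11 = 23.90234 kJ
Via H: 5746000 × 0.2 × 0.05 × 0.15 × 0.14 = 1206.66 kJ
Total at P: 23.90234 + 1206.66 = 1230.56234 kJ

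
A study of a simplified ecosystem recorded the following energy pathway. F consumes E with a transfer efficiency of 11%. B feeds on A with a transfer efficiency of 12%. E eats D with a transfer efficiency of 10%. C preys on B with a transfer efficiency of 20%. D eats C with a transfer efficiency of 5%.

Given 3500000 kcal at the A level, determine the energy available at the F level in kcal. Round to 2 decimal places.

46.20 kcal

B: 3500000 × 0.12 = 420000 kcal
C: 420000 × 0.2 = 84000 kcal
D: 84000 × 0.05 = 4200 kcal
E: 4200 × 0.1 = 420 kcal
F: 420 × 0.11 = 46.2 kcal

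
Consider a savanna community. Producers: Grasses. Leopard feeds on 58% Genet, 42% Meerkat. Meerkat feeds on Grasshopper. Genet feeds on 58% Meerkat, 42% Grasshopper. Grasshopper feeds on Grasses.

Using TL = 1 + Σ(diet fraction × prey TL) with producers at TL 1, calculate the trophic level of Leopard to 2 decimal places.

Grasshopper: 1 + 1 = 2
Meerkat: 1 + 2 = 3
Genet: 1 + (0.58×3 + 0.42×2) = 3.58
Leopard: 1 + (0.58×3.58 + 0.42×3) = 4.3364

4.34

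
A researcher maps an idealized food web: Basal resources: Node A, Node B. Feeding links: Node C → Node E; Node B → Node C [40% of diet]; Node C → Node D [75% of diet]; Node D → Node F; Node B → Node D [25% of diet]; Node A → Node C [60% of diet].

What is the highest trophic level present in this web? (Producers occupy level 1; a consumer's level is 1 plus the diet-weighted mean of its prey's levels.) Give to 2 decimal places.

3.75

Node C: 1 + (0.6×1 + 0.4×1) = 2
Node D: 1 + (0.25×1 + 0.75×2) = 2.75
Node E: 1 + 2 = 3
Node F: 1 + 2.75 = 3.75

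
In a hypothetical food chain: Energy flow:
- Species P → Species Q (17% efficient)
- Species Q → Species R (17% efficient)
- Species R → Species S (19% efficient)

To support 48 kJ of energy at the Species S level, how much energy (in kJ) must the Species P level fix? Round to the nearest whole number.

8742 kJ

Cumulative transfer efficiency: 0.17 × 0.17 × 0.19 = 0.005491
Species P energy = 48 / 0.005491 = 8742 kJ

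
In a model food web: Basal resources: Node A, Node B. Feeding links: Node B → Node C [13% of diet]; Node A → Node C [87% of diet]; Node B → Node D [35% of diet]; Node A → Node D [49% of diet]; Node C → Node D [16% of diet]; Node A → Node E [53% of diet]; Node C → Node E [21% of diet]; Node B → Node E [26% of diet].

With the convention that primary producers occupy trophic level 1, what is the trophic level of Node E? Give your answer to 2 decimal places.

2.21

Node C: 1 + (0.13×1 + 0.87×1) = 2
Node D: 1 + (0.35×1 + 0.49×1 + 0.16×2) = 2.16
Node E: 1 + (0.53×1 + 0.21×2 + 0.26×1) = 2.21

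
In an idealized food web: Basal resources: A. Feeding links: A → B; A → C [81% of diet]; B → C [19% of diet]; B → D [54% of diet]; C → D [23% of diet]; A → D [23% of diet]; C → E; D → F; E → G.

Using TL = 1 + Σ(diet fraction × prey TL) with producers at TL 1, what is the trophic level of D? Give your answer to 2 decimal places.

2.81

B: 1 + 1 = 2
C: 1 + (0.81×1 + 0.19×2) = 2.19
D: 1 + (0.54×2 + 0.23×2.19 + 0.23×1) = 2.8137
E: 1 + 2.19 = 3.19
F: 1 + 2.8137 = 3.8137
G: 1 + 3.19 = 4.19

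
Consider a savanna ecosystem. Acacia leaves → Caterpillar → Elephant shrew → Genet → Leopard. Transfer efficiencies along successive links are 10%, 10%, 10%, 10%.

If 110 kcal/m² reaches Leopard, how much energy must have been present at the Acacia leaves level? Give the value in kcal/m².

Cumulative transfer efficiency: 0.1 × 0.1 × 0.1 × 0.1 = 0.0001
Acacia leaves energy = 110 / 0.0001 = 1100000 kcal/m²

1100000 kcal/m²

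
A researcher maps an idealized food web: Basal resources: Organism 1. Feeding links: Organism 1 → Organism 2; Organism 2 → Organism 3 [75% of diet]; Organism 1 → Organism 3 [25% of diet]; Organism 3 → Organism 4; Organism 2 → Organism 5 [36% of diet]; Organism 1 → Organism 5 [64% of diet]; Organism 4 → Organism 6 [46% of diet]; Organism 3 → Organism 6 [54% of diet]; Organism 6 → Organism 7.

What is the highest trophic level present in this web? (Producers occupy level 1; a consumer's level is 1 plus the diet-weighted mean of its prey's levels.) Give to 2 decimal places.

5.21

Organism 2: 1 + 1 = 2
Organism 3: 1 + (0.75×2 + 0.25×1) = 2.75
Organism 4: 1 + 2.75 = 3.75
Organism 5: 1 + (0.36×2 + 0.64×1) = 2.36
Organism 6: 1 + (0.46×3.75 + 0.54×2.75) = 4.21
Organism 7: 1 + 4.21 = 5.21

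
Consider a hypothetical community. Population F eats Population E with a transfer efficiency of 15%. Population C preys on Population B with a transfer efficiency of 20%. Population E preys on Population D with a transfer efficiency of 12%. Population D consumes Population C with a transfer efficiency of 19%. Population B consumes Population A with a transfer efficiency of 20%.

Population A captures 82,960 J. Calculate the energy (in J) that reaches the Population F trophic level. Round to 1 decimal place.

Population B: 82960 × 0.2 = 16592 J
Population C: 16592 × 0.2 = 3318.4 J
Population D: 3318.4 × 0.19 = 630.496 J
Population E: 630.496 × 0.12 = 75.65952 J
Population F: 75.65952 × 0.15 = 11.348928 J

11.3 J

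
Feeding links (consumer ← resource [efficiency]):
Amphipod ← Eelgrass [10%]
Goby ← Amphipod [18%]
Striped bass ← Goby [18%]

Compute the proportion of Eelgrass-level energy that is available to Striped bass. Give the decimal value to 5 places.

Product of link efficiencies: 0.1 × 0.18 × 0.18 = 0.00324

0.00324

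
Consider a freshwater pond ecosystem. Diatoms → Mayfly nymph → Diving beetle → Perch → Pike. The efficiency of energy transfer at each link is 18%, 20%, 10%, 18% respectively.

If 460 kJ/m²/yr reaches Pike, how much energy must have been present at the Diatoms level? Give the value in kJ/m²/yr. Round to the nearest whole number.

709877 kJ/m²/yr

Cumulative transfer efficiency: 0.18 × 0.2 × 0.1 × 0.18 = 0.000648
Diatoms energy = 460 / 0.000648 = 709877 kJ/m²/yr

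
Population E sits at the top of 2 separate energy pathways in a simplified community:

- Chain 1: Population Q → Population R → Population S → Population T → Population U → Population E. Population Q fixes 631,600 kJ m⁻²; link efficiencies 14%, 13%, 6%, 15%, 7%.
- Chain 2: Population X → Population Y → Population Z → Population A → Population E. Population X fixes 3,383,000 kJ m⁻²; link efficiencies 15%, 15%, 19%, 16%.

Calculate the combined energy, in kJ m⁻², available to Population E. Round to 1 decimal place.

Chain 1: 631600 × 0.14 × 0.13 × 0.06 × 0.15 × 0.07 = 7.2419256 kJ m⁻²
Chain 2: 3383000 × 0.15 × 0.15 × 0.19 × 0.16 = 2313.972 kJ m⁻²
Total at Population E: 7.2419256 + 2313.972 = 2321.2139256 kJ m⁻²

2321.2 kJ m⁻²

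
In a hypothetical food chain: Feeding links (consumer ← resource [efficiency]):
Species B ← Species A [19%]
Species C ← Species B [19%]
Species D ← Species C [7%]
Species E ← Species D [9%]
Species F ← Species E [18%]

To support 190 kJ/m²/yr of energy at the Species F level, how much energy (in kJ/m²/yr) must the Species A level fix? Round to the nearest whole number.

4641233 kJ/m²/yr

Cumulative transfer efficiency: 0.19 × 0.19 × 0.07 × 0.09 × 0.18 = 0.0000409374
Species A energy = 190 / 0.0000409374 = 4641233 kJ/m²/yr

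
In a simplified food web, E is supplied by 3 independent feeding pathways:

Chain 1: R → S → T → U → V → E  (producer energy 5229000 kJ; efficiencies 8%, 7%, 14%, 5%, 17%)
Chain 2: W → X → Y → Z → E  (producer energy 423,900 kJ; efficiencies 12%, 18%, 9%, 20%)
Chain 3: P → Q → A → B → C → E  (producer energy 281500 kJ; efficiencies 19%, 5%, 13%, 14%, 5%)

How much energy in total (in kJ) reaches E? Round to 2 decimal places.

Chain 1: 5229000 × 0.08 × 0.07 × 0.14 × 0.05 × 0.17 = 34.846056 kJ
Chain 2: 423900 × 0.12 × 0.18 × 0.09 × 0.2 = 164.81232 kJ
Chain 3: 281500 × 0.19 × 0.05 × 0.13 × 0.14 × 0.05 = 2.4335675 kJ
Total at E: 34.846056 + 164.81232 + 2.4335675 = 202.0919435 kJ

202.09 kJ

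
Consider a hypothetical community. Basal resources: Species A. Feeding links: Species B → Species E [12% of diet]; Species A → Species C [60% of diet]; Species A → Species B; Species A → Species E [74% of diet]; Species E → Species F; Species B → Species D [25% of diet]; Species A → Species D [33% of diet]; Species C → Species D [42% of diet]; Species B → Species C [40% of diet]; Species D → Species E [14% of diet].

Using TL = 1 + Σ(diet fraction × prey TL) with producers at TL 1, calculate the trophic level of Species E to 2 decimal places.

2.38

Species B: 1 + 1 = 2
Species C: 1 + (0.4×2 + 0.6×1) = 2.4
Species D: 1 + (0.33×1 + 0.25×2 + 0.42×2.4) = 2.838
Species E: 1 + (0.14×2.838 + 0.74×1 + 0.12×2) = 2.37732
Species F: 1 + 2.37732 = 3.37732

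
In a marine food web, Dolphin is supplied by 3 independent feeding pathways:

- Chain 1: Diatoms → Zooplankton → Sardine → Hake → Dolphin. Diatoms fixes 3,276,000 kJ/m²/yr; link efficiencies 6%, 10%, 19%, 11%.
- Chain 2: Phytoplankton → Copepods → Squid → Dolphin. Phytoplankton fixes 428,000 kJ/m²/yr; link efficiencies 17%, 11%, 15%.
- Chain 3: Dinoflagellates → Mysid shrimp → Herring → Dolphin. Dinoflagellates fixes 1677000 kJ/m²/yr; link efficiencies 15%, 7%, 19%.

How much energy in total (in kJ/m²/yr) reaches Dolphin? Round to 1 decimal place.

4957.0 kJ/m²/yr

Chain 1: 3276000 × 0.06 × 0.1 × 0.19 × 0.11 = 410.8104 kJ/m²/yr
Chain 2: 428000 × 0.17 × 0.11 × 0.15 = 1200.54 kJ/m²/yr
Chain 3: 1677000 × 0.15 × 0.07 × 0.19 = 3345.615 kJ/m²/yr
Total at Dolphin: 410.8104 + 1200.54 + 3345.615 = 4956.9654 kJ/m²/yr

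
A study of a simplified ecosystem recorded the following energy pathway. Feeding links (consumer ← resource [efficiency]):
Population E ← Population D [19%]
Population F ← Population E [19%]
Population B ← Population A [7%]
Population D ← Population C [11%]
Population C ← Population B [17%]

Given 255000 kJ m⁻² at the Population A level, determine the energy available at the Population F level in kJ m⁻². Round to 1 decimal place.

Population B: 255000 × 0.07 = 17850 kJ m⁻²
Population C: 17850 × 0.17 = 3034.5 kJ m⁻²
Population D: 3034.5 × 0.11 = 333.795 kJ m⁻²
Population E: 333.795 × 0.19 = 63.42105 kJ m⁻²
Population F: 63.42105 × 0.19 = 12.0499995 kJ m⁻²

12.0 kJ m⁻²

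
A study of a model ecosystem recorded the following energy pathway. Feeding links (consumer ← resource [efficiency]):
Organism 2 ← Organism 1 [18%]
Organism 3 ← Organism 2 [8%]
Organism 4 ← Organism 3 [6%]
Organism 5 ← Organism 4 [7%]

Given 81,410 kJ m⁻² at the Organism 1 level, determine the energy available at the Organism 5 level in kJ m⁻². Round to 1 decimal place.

4.9 kJ m⁻²

Organism 2: 81410 × 0.18 = 14653.8 kJ m⁻²
Organism 3: 14653.8 × 0.08 = 1172.304 kJ m⁻²
Organism 4: 1172.304 × 0.06 = 70.33824 kJ m⁻²
Organism 5: 70.33824 × 0.07 = 4.9236768 kJ m⁻²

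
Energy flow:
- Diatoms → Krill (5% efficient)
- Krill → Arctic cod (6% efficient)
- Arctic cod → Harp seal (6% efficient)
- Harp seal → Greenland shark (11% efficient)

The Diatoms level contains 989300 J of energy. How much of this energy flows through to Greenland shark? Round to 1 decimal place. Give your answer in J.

Krill: 989300 × 0.05 = 49465 J
Arctic cod: 49465 × 0.06 = 2967.9 J
Harp seal: 2967.9 × 0.06 = 178.074 J
Greenland shark: 178.074 × 0.11 = 19.58814 J

19.6 J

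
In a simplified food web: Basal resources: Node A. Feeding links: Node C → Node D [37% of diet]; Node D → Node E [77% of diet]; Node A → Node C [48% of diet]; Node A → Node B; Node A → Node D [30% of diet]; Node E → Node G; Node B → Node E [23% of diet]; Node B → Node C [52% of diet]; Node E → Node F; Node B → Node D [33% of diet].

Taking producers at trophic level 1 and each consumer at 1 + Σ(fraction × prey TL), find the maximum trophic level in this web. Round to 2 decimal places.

4.69

Node B: 1 + 1 = 2
Node C: 1 + (0.48×1 + 0.52×2) = 2.52
Node D: 1 + (0.37×2.52 + 0.3×1 + 0.33×2) = 2.8924
Node E: 1 + (0.77×2.8924 + 0.23×2) = 3.687148
Node F: 1 + 3.687148 = 4.687148
Node G: 1 + 3.687148 = 4.687148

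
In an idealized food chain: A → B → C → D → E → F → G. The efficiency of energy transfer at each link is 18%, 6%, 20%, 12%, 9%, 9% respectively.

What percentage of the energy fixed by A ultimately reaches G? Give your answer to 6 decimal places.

0.000210%

Product of link efficiencies: 0.18 × 0.06 × 0.2 × 0.12 × 0.09 × 0.09 = 0.00000209952
As a percentage: 0.00000209952 × 100 = 0.000210%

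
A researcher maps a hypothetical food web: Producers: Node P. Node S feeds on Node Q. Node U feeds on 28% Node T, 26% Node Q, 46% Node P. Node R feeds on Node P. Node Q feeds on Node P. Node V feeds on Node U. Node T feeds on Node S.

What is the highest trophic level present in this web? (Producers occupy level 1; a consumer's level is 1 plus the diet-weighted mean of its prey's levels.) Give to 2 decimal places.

4.10

Node Q: 1 + 1 = 2
Node R: 1 + 1 = 2
Node S: 1 + 2 = 3
Node T: 1 + 3 = 4
Node U: 1 + (0.28×4 + 0.26×2 + 0.46×1) = 3.1
Node V: 1 + 3.1 = 4.1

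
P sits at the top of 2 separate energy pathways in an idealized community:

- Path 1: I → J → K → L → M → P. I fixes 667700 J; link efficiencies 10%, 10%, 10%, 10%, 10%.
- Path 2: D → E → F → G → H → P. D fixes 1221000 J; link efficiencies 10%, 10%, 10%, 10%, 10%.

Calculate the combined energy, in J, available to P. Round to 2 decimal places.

Path 1: 667700 × 0.1 × 0.1 × 0.1 × 0.1 × 0.1 = 6.677 J
Path 2: 1221000 × 0.1 × 0.1 × 0.1 × 0.1 × 0.1 = 12.21 J
Total at P: 6.677 + 12.21 = 18.887 J

18.89 J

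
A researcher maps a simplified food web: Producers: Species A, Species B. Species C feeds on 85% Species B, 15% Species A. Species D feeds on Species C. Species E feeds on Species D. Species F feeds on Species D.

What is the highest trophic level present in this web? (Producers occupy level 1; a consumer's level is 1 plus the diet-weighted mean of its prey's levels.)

Species C: 1 + (0.85×1 + 0.15×1) = 2
Species D: 1 + 2 = 3
Species E: 1 + 3 = 4
Species F: 1 + 3 = 4

4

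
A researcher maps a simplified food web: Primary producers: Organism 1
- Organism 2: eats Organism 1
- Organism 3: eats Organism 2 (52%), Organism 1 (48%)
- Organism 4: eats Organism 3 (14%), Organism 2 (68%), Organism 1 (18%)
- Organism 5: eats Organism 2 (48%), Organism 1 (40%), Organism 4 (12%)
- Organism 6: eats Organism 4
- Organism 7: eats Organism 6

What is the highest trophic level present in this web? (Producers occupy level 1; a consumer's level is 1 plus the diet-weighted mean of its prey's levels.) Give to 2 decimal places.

Organism 2: 1 + 1 = 2
Organism 3: 1 + (0.52×2 + 0.48×1) = 2.52
Organism 4: 1 + (0.14×2.52 + 0.68×2 + 0.18×1) = 2.8928
Organism 5: 1 + (0.48×2 + 0.4×1 + 0.12×2.8928) = 2.707136
Organism 6: 1 + 2.8928 = 3.8928
Organism 7: 1 + 3.8928 = 4.8928

4.89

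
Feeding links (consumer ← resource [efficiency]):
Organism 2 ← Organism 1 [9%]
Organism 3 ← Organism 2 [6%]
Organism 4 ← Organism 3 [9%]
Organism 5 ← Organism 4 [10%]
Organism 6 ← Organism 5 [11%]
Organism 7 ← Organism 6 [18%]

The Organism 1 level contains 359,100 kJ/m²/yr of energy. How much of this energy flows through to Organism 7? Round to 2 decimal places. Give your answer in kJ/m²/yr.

0.35 kJ/m²/yr

Organism 2: 359100 × 0.09 = 32319 kJ/m²/yr
Organism 3: 32319 × 0.06 = 1939.14 kJ/m²/yr
Organism 4: 1939.14 × 0.09 = 174.5226 kJ/m²/yr
Organism 5: 174.5226 × 0.1 = 17.45226 kJ/m²/yr
Organism 6: 17.45226 × 0.11 = 1.9197486 kJ/m²/yr
Organism 7: 1.9197486 × 0.18 = 0.345554748 kJ/m²/yr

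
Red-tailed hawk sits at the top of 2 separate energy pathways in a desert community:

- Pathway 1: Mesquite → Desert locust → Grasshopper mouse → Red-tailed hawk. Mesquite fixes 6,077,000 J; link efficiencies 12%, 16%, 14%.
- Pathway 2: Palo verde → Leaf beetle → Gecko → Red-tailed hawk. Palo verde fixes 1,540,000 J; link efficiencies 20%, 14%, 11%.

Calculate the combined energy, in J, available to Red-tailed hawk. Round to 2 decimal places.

21078.18 J

Pathway 1: 6077000 × 0.12 × 0.16 × 0.14 = 16334.976 J
Pathway 2: 1540000 × 0.2 × 0.14 × 0.11 = 4743.2 J
Total at Red-tailed hawk: 16334.976 + 4743.2 = 21078.176 J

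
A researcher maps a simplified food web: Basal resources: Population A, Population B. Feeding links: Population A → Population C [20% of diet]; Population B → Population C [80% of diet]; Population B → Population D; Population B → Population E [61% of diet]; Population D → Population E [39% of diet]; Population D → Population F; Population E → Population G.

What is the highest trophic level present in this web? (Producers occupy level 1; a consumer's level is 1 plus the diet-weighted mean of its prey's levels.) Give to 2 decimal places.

3.39

Population C: 1 + (0.2×1 + 0.8×1) = 2
Population D: 1 + 1 = 2
Population E: 1 + (0.61×1 + 0.39×2) = 2.39
Population F: 1 + 2 = 3
Population G: 1 + 2.39 = 3.39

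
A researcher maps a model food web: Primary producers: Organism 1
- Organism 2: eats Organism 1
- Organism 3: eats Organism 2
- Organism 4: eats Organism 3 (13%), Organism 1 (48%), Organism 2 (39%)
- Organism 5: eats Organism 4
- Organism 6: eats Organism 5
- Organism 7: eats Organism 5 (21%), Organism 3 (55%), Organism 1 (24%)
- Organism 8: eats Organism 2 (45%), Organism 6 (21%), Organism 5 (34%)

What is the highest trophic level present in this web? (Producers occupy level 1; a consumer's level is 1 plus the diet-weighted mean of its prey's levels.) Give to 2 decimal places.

4.65

Organism 2: 1 + 1 = 2
Organism 3: 1 + 2 = 3
Organism 4: 1 + (0.13×3 + 0.48×1 + 0.39×2) = 2.65
Organism 5: 1 + 2.65 = 3.65
Organism 6: 1 + 3.65 = 4.65
Organism 7: 1 + (0.21×3.65 + 0.55×3 + 0.24×1) = 3.6565
Organism 8: 1 + (0.45×2 + 0.21×4.65 + 0.34×3.65) = 4.1175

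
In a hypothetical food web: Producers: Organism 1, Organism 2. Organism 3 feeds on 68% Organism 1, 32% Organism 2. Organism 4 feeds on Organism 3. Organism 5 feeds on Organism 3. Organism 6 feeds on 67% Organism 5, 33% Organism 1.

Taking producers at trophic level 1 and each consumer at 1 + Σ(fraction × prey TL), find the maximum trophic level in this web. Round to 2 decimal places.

3.34

Organism 3: 1 + (0.68×1 + 0.32×1) = 2
Organism 4: 1 + 2 = 3
Organism 5: 1 + 2 = 3
Organism 6: 1 + (0.67×3 + 0.33×1) = 3.34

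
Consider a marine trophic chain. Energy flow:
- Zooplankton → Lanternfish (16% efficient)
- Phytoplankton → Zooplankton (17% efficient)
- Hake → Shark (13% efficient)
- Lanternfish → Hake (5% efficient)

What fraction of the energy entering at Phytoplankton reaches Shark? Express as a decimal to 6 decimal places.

Product of link efficiencies: 0.17 × 0.16 × 0.05 × 0.13 = 0.0001768

0.000177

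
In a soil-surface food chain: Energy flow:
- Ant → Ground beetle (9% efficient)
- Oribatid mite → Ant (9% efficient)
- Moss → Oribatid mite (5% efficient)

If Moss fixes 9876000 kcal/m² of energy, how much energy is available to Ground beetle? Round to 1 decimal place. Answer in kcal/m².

Oribatid mite: 9876000 × 0.05 = 493800 kcal/m²
Ant: 493800 × 0.09 = 44442 kcal/m²
Ground beetle: 44442 × 0.09 = 3999.78 kcal/m²

3999.8 kcal/m²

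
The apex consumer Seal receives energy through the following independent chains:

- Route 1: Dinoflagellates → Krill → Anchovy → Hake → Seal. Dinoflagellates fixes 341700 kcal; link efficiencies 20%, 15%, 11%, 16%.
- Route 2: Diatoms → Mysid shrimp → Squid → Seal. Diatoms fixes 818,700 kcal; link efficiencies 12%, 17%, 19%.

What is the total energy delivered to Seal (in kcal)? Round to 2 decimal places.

3353.70 kcal

Route 1: 341700 × 0.2 × 0.15 × 0.11 × 0.16 = 180.4176 kcal
Route 2: 818700 × 0.12 × 0.17 × 0.19 = 3173.2812 kcal
Total at Seal: 180.4176 + 3173.2812 = 3353.6988 kcal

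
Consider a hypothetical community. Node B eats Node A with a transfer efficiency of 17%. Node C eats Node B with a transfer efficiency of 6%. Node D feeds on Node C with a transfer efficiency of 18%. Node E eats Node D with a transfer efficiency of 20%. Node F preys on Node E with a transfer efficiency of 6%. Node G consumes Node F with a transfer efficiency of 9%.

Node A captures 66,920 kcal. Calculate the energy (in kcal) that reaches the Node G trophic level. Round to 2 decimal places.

Node B: 66920 × 0.17 = 11376.4 kcal
Node C: 11376.4 × 0.06 = 682.584 kcal
Node D: 682.584 × 0.18 = 122.86512 kcal
Node E: 122.86512 × 0.2 = 24.573024 kcal
Node F: 24.573024 × 0.06 = 1.47438144 kcal
Node G: 1.47438144 × 0.09 = 0.1326943296 kcal

0.13 kcal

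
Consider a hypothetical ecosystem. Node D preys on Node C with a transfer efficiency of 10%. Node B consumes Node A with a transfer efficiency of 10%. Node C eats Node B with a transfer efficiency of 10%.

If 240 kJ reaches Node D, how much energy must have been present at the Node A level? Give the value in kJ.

Cumulative transfer efficiency: 0.1 × 0.1 × 0.1 = 0.001
Node A energy = 240 / 0.001 = 240000 kJ

240000 kJ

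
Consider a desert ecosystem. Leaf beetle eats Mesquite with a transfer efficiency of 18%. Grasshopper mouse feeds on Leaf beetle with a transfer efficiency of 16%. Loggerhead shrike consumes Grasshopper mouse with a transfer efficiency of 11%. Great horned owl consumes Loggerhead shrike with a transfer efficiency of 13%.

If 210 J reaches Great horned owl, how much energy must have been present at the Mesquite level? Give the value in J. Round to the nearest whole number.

509907 J

Cumulative transfer efficiency: 0.18 × 0.16 × 0.11 × 0.13 = 0.00041184
Mesquite energy = 210 / 0.00041184 = 509907 J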